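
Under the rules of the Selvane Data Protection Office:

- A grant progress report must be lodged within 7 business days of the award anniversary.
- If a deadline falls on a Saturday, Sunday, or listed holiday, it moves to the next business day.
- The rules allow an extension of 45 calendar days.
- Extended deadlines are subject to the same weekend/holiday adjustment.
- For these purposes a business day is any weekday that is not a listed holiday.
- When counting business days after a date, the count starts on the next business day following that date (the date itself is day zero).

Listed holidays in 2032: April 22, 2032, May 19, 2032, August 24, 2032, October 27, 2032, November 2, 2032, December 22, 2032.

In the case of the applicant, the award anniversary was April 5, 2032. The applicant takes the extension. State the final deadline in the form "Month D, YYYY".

May 31, 2032

Counting 7 business days after April 5, 2032 (skipping weekends and listed holidays) reaches April 14, 2032.
April 14, 2032 falls on a Wednesday, which is a business day, so no adjustment is needed.
Applying the 45-calendar-day extension: April 14, 2032 + 45 days = May 29, 2032.
Because May 29, 2032 is a Saturday, the deadline becomes May 31, 2032 (Monday).
The final due date is May 31, 2032.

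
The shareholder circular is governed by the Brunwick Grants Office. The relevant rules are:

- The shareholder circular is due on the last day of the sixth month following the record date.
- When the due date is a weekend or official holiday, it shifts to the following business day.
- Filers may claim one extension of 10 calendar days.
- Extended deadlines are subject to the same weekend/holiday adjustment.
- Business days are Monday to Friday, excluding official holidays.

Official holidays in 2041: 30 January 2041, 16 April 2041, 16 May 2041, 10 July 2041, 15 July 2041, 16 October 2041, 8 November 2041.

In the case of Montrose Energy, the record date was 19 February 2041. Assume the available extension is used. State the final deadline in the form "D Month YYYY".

6 months after 19 February 2041 falls in August 2041; the last day of that month is 31 August 2041.
31 August 2041 falls on a Saturday. Rolling to the next business day gives 2 September 2041, a Monday.
Applying the 10-calendar-day extension: 2 September 2041 + 10 days = 12 September 2041.
12 September 2041 is a Thursday and not a listed holiday, so it stands.
Final deadline: 12 September 2041.

12 September 2041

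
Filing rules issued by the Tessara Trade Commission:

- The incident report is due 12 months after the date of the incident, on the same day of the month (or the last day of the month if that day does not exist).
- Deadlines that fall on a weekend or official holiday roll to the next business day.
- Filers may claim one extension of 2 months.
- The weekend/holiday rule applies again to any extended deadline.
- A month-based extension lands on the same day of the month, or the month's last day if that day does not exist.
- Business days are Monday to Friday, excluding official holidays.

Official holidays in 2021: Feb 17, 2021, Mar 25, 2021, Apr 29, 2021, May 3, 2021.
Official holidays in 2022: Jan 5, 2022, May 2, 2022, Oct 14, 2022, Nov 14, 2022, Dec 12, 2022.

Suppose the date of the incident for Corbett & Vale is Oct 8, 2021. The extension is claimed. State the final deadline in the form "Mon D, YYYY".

Dec 13, 2022

12 months from Oct 8, 2021 is Oct 8, 2022.
Oct 8, 2022 falls on a Saturday. Rolling to the next business day gives Oct 10, 2022, a Monday.
Add 2 months to Oct 10, 2022: Dec 10, 2022.
Dec 10, 2022 is a Saturday, so it moves to the next business day, Dec 13, 2022 (Tuesday).
The final due date is Dec 13, 2022.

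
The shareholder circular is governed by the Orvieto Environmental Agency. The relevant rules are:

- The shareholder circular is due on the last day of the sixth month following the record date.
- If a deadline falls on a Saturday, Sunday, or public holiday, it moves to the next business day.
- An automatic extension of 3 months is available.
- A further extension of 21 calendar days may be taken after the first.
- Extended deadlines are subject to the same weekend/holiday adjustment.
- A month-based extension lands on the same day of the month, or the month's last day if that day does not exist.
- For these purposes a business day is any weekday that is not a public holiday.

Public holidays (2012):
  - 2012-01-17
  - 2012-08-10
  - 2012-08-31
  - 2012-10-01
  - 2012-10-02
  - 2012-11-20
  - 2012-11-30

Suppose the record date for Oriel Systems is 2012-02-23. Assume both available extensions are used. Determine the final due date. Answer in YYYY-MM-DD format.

The sixth month after 2012-02-23 is August 2012, whose last day is 2012-08-31.
2012-08-31 falls on a listed holiday. Rolling to the next business day gives 2012-09-03, a Monday.
Applying the 3 months extension: 3 months after 2012-09-03 is 2012-12-03.
Since 2012-12-03 is a Monday and not a holiday, the date is unchanged.
Applying the 21-calendar-day extension: 2012-12-03 + 21 days = 2012-12-24.
Since 2012-12-24 is a Monday and not a holiday, the date is unchanged.
Final deadline: 2012-12-24.

2012-12-24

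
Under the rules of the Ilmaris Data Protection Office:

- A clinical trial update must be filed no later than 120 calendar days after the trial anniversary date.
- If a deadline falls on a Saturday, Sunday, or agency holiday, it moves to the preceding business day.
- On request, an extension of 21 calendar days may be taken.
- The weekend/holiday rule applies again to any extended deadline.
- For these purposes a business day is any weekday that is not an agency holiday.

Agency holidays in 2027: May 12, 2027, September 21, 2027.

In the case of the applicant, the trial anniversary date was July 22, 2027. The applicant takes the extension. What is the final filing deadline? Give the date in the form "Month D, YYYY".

December 10, 2027

120 calendar days after July 22, 2027 is November 19, 2027.
November 19, 2027 (Friday) is already a business day.
With the 21-day extension, November 19, 2027 becomes December 10, 2027.
December 10, 2027 falls on a Friday, which is a business day, so no adjustment is needed.
Deadline: December 10, 2027.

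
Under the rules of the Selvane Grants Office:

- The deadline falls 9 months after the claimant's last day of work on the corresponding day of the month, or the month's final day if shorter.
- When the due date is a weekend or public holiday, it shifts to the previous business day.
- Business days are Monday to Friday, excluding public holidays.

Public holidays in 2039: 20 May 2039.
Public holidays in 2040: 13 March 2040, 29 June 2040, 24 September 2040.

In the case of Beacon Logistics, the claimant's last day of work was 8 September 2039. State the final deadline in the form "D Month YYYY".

8 June 2040

Moving 9 months forward from 8 September 2039 on the corresponding day gives 8 June 2040.
8 June 2040 falls on a Friday, which is a business day, so no adjustment is needed.
The final due date is 8 June 2040.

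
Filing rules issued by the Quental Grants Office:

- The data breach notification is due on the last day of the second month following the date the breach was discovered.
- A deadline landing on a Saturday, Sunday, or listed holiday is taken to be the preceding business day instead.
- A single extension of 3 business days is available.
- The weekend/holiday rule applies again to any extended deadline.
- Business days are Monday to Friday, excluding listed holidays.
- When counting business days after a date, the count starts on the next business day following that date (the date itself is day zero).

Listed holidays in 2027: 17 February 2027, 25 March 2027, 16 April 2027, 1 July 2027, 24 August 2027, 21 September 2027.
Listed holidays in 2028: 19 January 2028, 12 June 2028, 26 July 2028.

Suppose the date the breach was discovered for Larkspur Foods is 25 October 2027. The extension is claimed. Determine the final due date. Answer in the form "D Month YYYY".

The second month after 25 October 2027 is December 2027, whose last day is 31 December 2027.
31 December 2027 falls on a Friday, which is a business day, so no adjustment is needed.
Applying the 3-business-day extension: 3 business days after 31 December 2027 is 5 January 2028.
5 January 2028 falls on a Wednesday, which is a business day, so no adjustment is needed.
Final deadline: 5 January 2028.

5 January 2028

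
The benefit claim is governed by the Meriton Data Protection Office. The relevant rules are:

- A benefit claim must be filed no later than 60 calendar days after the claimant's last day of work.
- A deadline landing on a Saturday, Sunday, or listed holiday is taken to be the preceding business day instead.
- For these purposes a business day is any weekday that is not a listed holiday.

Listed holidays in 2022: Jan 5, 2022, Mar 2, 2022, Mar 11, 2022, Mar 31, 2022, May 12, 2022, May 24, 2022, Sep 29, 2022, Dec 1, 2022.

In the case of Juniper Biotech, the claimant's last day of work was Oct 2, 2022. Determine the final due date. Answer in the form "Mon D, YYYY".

From Oct 2, 2022, 60 calendar days later is Dec 1, 2022.
Dec 1, 2022 is a listed holiday; the preceding business day is Nov 30, 2022 (Wednesday).
Final deadline: Nov 30, 2022.

Nov 30, 2022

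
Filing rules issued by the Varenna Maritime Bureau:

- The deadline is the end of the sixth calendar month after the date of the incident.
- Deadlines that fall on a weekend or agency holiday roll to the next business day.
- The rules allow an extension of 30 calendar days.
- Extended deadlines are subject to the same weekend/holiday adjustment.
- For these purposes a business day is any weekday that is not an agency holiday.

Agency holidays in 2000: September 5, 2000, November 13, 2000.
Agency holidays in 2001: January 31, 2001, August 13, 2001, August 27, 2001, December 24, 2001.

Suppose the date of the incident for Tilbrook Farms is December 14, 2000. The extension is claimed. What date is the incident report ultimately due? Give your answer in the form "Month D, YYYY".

August 1, 2001

The sixth month after December 14, 2000 is June 2001, whose last day is June 30, 2001.
June 30, 2001 is a Saturday; the next business day is July 2, 2001 (Monday).
Applying the 30-calendar-day extension: July 2, 2001 + 30 days = August 1, 2001.
August 1, 2001 (Wednesday) is already a business day.
Deadline: August 1, 2001.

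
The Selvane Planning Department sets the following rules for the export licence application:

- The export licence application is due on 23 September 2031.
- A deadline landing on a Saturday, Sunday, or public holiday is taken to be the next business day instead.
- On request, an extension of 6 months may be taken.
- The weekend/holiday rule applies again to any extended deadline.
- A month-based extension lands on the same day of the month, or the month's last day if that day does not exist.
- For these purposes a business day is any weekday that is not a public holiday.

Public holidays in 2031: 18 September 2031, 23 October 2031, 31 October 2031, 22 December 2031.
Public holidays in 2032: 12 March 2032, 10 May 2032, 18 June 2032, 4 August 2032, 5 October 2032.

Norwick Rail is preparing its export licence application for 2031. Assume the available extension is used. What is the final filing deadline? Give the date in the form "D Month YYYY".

Start from the fixed due date, 23 September 2031.
23 September 2031 falls on a Tuesday, which is a business day, so no adjustment is needed.
The 6 months extension carries 23 September 2031 to 23 March 2032.
23 March 2032 is a Tuesday and not a listed holiday, so it stands.
So the filing is due 23 March 2032.

23 March 2032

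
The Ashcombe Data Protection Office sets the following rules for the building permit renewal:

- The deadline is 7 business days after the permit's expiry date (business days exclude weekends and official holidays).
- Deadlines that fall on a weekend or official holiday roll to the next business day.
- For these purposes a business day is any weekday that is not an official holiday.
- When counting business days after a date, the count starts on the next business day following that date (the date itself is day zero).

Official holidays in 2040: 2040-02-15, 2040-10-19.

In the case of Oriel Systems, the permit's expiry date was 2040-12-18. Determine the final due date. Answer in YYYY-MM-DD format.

Starting the day after 2040-12-18 and counting 7 business days lands on 2040-12-27.
2040-12-27 is a Thursday and not a listed holiday, so it stands.
So the filing is due 2040-12-27.

2040-12-27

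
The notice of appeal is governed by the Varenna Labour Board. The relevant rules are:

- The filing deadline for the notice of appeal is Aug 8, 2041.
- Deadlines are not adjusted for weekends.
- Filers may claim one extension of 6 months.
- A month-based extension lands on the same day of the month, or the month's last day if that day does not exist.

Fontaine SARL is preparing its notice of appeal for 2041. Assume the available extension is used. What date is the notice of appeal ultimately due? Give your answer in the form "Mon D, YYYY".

Feb 8, 2042

The stated deadline is Aug 8, 2041.
No adjustment is made for weekends or holidays, so Aug 8, 2041 stands.
Applying the 6 months extension: 6 months after Aug 8, 2041 is Feb 8, 2042.
Feb 8, 2042 is a Saturday; no weekend or holiday adjustment applies.
So the filing is due Feb 8, 2042.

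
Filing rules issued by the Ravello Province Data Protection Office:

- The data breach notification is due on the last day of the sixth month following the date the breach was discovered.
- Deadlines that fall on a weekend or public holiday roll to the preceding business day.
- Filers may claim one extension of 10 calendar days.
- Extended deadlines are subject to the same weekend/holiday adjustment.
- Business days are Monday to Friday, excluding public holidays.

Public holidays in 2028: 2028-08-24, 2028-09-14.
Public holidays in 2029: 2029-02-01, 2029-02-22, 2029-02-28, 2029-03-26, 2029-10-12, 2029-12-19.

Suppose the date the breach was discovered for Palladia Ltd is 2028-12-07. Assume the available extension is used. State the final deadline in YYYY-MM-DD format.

2029-07-09

6 months after 2028-12-07 falls in June 2029; the last day of that month is 2029-06-30.
Because 2029-06-30 is a Saturday, the deadline becomes 2029-06-29 (Friday).
Applying the 10-calendar-day extension: 2029-06-29 + 10 days = 2029-07-09.
2029-07-09 falls on a Monday, which is a business day, so no adjustment is needed.
So the filing is due 2029-07-09.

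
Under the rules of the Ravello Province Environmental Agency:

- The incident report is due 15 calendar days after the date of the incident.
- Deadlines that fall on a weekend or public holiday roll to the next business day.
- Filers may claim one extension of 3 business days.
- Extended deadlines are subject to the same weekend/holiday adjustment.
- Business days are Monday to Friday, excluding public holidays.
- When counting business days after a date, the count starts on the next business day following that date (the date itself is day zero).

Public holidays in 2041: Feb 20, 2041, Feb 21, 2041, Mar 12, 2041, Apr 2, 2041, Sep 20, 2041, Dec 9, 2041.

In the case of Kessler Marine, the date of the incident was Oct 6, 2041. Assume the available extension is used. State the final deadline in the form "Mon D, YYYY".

Trigger date Oct 6, 2041 + 15 calendar days = Oct 21, 2041.
Oct 21, 2041 falls on a Monday, which is a business day, so no adjustment is needed.
Applying the 3-business-day extension: 3 business days after Oct 21, 2041 is Oct 24, 2041.
Oct 24, 2041 (Thursday) is already a business day.
So the filing is due Oct 24, 2041.

Oct 24, 2041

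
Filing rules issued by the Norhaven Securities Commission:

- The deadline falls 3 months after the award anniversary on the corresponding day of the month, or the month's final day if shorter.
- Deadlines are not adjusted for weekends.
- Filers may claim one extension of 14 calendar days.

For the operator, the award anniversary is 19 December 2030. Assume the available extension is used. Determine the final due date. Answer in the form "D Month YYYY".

2 April 2031

3 months from 19 December 2030 is 19 March 2031.
19 March 2031 is a Wednesday; no weekend or holiday adjustment applies.
Applying the 14-calendar-day extension: 19 March 2031 + 14 days = 2 April 2031.
2 April 2031 is a Wednesday; no weekend or holiday adjustment applies.
Final deadline: 2 April 2031.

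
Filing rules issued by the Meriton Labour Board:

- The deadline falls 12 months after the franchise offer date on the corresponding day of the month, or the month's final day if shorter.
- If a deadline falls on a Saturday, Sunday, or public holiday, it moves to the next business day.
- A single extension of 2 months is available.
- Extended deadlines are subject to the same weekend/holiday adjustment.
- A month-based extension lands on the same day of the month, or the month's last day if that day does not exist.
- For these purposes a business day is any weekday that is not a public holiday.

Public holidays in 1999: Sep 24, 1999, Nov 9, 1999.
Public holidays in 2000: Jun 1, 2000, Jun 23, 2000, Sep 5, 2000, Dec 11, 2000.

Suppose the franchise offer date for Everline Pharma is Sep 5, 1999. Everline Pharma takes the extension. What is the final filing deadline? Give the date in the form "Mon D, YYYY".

12 months from Sep 5, 1999 is Sep 5, 2000.
Sep 5, 2000 is a listed holiday; the next business day is Sep 6, 2000 (Wednesday).
The 2 months extension carries Sep 6, 2000 to Nov 6, 2000.
Nov 6, 2000 (Monday) is already a business day.
So the filing is due Nov 6, 2000.

Nov 6, 2000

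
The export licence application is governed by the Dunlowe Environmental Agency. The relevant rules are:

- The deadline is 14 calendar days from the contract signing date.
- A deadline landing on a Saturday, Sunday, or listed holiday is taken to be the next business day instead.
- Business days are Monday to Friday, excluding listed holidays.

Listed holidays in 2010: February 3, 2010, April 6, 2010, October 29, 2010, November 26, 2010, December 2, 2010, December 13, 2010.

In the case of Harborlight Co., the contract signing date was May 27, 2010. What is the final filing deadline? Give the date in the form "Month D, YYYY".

June 10, 2010

From May 27, 2010, 14 calendar days later is June 10, 2010.
June 10, 2010 is a Thursday and not a listed holiday, so it stands.
The final due date is June 10, 2010.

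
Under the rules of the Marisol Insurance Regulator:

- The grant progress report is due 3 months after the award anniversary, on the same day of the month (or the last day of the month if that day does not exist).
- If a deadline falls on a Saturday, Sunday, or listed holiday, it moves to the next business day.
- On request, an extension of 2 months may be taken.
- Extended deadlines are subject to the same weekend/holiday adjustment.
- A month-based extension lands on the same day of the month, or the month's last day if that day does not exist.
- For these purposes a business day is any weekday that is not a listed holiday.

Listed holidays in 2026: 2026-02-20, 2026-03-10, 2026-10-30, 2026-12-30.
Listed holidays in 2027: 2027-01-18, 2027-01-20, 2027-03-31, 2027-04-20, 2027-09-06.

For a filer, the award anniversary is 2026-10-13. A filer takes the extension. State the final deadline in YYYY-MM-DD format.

2027-03-15

Moving 3 months forward from 2026-10-13 on the corresponding day gives 2027-01-13.
Since 2027-01-13 is a Wednesday and not a holiday, the date is unchanged.
Applying the 2 months extension: 2 months after 2027-01-13 is 2027-03-13.
Because 2027-03-13 is a Saturday, the deadline becomes 2027-03-15 (Monday).
Deadline: 2027-03-15.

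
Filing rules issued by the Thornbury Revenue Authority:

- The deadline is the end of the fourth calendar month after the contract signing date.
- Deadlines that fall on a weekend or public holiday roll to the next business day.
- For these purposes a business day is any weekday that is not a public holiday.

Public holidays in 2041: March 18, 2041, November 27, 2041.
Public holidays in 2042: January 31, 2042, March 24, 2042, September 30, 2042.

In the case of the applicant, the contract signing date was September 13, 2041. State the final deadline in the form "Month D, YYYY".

The fourth month after September 13, 2041 is January 2042, whose last day is January 31, 2042.
Because January 31, 2042 is a listed holiday, the deadline becomes February 3, 2042 (Monday).
Final deadline: February 3, 2042.

February 3, 2042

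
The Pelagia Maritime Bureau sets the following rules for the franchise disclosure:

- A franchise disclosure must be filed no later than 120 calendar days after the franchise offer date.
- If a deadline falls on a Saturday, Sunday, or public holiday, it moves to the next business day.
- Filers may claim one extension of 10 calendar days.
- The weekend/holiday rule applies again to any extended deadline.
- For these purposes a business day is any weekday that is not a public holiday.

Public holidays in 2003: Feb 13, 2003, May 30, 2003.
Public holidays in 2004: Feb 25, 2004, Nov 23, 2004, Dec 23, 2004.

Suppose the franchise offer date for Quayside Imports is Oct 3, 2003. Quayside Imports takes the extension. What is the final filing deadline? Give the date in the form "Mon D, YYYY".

Feb 12, 2004

120 calendar days after Oct 3, 2003 is Jan 31, 2004.
Jan 31, 2004 falls on a Saturday. Rolling to the next business day gives Feb 2, 2004, a Monday.
Applying the 10-calendar-day extension: Feb 2, 2004 + 10 days = Feb 12, 2004.
Feb 12, 2004 falls on a Thursday, which is a business day, so no adjustment is needed.
Final deadline: Feb 12, 2004.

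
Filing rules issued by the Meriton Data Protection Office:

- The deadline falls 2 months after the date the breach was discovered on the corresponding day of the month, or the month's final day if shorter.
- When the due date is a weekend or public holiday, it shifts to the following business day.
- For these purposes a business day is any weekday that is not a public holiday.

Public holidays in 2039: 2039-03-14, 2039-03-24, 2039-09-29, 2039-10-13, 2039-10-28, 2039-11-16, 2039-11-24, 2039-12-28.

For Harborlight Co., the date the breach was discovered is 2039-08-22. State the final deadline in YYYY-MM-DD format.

2039-10-24

Moving 2 months forward from 2039-08-22 on the corresponding day gives 2039-10-22.
2039-10-22 is a Saturday, so it moves to the next business day, 2039-10-24 (Monday).
Deadline: 2039-10-24.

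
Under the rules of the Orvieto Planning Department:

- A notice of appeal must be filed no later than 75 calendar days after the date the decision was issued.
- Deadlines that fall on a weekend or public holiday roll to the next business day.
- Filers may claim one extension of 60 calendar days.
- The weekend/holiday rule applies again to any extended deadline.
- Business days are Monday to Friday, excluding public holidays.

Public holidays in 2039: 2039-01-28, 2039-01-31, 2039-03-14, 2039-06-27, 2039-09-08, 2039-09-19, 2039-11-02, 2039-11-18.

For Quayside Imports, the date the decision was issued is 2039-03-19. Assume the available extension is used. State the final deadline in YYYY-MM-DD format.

2039-08-01

Adding 75 calendar days to 2039-03-19 gives 2039-06-02.
2039-06-02 falls on a Thursday, which is a business day, so no adjustment is needed.
With the 60-day extension, 2039-06-02 becomes 2039-08-01.
2039-08-01 (Monday) is already a business day.
The final due date is 2039-08-01.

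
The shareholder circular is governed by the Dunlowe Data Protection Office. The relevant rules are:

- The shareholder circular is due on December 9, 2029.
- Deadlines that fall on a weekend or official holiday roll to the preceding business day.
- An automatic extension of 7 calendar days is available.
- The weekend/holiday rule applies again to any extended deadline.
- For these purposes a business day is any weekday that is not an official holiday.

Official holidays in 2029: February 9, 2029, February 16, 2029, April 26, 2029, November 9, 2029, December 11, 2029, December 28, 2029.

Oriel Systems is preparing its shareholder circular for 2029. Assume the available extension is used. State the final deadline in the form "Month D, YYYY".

December 14, 2029

The stated deadline is December 9, 2029.
Because December 9, 2029 is a Sunday, the deadline becomes December 7, 2029 (Friday).
With the 7-day extension, December 7, 2029 becomes December 14, 2029.
December 14, 2029 (Friday) is already a business day.
Final deadline: December 14, 2029.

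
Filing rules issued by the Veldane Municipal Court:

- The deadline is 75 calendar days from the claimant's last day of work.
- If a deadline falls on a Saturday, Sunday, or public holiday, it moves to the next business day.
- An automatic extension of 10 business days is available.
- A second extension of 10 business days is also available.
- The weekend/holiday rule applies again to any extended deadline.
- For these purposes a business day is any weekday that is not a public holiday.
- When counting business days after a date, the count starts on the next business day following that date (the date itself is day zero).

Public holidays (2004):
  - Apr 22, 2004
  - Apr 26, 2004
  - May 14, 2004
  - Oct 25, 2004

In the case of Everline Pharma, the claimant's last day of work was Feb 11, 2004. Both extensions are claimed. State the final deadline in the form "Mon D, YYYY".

From Feb 11, 2004, 75 calendar days later is Apr 26, 2004.
Because Apr 26, 2004 is a listed holiday, the deadline becomes Apr 27, 2004 (Tuesday).
The 10-business-day extension runs from Apr 27, 2004 to May 11, 2004.
May 11, 2004 (Tuesday) is already a business day.
Counting 10 further business days from May 11, 2004 reaches May 26, 2004.
May 26, 2004 (Wednesday) is already a business day.
Deadline: May 26, 2004.

May 26, 2004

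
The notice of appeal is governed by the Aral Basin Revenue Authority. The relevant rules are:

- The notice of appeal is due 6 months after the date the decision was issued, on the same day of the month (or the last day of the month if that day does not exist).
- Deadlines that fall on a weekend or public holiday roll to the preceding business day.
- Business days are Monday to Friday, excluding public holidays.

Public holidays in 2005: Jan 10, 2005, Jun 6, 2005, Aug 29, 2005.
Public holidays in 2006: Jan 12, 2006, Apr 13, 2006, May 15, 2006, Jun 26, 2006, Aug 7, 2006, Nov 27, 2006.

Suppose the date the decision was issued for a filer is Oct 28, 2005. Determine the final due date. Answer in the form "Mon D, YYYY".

6 months from Oct 28, 2005 is Apr 28, 2006.
Apr 28, 2006 (Friday) is already a business day.
The final due date is Apr 28, 2006.

Apr 28, 2006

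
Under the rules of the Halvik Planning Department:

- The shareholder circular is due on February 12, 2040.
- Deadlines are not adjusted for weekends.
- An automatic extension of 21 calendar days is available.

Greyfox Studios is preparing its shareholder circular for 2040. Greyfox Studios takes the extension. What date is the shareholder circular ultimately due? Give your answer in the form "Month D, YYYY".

March 4, 2040

The statutory due date is February 12, 2040.
February 12, 2040 falls on a Sunday. The rules make no weekend/holiday allowance, so it remains February 12, 2040.
The 21-calendar-day extension moves the deadline from February 12, 2040 to March 4, 2040.
March 4, 2040 falls on a Sunday. The rules make no weekend/holiday allowance, so it remains March 4, 2040.
The final due date is March 4, 2040.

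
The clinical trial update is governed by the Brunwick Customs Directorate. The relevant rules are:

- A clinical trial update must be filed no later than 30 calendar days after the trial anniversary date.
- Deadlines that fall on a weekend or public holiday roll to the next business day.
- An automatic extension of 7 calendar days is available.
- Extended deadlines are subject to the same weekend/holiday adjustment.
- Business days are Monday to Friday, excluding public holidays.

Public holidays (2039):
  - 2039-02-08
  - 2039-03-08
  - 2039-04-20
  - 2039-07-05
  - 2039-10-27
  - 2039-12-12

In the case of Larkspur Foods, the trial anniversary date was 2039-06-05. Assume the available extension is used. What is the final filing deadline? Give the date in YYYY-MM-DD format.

2039-07-13

Trigger date 2039-06-05 + 30 calendar days = 2039-07-05.
2039-07-05 is a listed holiday, so it moves to the next business day, 2039-07-06 (Wednesday).
The 7-calendar-day extension moves the deadline from 2039-07-06 to 2039-07-13.
2039-07-13 is a Wednesday and not a listed holiday, so it stands.
The final due date is 2039-07-13.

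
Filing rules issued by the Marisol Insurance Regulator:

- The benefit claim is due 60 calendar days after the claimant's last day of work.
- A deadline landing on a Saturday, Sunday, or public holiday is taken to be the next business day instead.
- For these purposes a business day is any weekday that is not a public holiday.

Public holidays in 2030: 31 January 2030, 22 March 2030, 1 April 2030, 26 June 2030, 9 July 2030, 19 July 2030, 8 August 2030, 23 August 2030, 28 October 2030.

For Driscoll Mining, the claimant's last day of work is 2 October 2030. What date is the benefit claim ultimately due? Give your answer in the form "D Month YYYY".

2 December 2030

Adding 60 calendar days to 2 October 2030 gives 1 December 2030.
1 December 2030 is a Sunday, so it moves to the next business day, 2 December 2030 (Monday).
Deadline: 2 December 2030.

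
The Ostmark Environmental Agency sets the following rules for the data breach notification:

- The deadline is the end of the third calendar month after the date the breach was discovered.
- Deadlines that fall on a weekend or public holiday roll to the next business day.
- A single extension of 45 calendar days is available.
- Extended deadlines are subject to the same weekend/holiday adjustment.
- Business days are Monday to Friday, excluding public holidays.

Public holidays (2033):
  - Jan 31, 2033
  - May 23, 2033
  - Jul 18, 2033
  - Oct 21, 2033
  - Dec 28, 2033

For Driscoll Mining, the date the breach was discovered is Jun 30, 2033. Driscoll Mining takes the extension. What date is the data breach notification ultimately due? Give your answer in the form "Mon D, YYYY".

3 months after Jun 30, 2033 is September 2033; that month ends on Sep 30, 2033.
Since Sep 30, 2033 is a Friday and not a holiday, the date is unchanged.
The 45-calendar-day extension moves the deadline from Sep 30, 2033 to Nov 14, 2033.
Nov 14, 2033 is a Monday and not a listed holiday, so it stands.
So the filing is due Nov 14, 2033.

Nov 14, 2033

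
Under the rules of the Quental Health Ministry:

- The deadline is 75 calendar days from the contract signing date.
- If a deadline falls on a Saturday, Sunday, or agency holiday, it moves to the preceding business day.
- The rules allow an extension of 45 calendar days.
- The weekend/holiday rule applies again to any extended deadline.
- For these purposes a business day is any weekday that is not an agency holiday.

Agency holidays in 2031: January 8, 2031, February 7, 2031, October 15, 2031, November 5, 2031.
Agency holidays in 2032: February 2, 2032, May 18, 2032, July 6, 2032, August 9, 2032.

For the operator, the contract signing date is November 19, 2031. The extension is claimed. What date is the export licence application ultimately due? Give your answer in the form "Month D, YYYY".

Adding 75 calendar days to November 19, 2031 gives February 2, 2032.
February 2, 2032 falls on a listed holiday. Rolling to the preceding business day gives January 30, 2032, a Friday.
Add the 45 calendar-day extension to January 30, 2032: March 15, 2032.
March 15, 2032 falls on a Monday, which is a business day, so no adjustment is needed.
The final due date is March 15, 2032.

March 15, 2032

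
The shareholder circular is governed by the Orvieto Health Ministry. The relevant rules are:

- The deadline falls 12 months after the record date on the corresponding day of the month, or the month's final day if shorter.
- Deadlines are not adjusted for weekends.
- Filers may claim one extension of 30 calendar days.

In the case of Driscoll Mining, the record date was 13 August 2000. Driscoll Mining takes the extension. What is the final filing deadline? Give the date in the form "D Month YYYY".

12 months after 13 August 2000, on the same day of the month, is 13 August 2001.
No adjustment is made for weekends or holidays, so 13 August 2001 stands.
The 30-calendar-day extension moves the deadline from 13 August 2001 to 12 September 2001.
12 September 2001 is a Wednesday; no weekend or holiday adjustment applies.
Final deadline: 12 September 2001.

12 September 2001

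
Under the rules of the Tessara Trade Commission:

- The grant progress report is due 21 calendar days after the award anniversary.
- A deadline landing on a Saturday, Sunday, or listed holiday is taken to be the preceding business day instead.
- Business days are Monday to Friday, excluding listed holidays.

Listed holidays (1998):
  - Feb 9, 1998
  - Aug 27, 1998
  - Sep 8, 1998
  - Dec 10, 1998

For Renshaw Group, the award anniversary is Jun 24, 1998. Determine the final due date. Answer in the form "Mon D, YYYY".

Jul 15, 1998

Trigger date Jun 24, 1998 + 21 calendar days = Jul 15, 1998.
Since Jul 15, 1998 is a Wednesday and not a holiday, the date is unchanged.
So the filing is due Jul 15, 1998.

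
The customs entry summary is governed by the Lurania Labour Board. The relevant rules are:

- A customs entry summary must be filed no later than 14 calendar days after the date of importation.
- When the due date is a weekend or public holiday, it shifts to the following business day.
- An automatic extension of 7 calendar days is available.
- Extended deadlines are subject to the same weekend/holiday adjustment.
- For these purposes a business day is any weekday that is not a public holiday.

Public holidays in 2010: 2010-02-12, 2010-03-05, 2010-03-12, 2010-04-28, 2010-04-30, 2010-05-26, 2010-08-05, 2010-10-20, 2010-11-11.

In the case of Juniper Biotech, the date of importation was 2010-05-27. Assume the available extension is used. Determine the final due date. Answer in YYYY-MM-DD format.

Trigger date 2010-05-27 + 14 calendar days = 2010-06-10.
2010-06-10 (Thursday) is already a business day.
Applying the 7-calendar-day extension: 2010-06-10 + 7 days = 2010-06-17.
2010-06-17 falls on a Thursday, which is a business day, so no adjustment is needed.
The final due date is 2010-06-17.

2010-06-17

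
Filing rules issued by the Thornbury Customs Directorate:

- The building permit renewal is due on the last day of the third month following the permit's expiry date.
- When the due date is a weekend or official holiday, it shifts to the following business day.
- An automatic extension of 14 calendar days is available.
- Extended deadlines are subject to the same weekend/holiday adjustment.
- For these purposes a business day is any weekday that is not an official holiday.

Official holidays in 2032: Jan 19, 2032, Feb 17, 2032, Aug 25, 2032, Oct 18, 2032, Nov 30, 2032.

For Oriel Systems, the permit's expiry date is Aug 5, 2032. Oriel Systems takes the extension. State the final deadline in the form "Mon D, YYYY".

3 months after Aug 5, 2032 falls in November 2032; the last day of that month is Nov 30, 2032.
Nov 30, 2032 is a listed holiday; the next business day is Dec 1, 2032 (Wednesday).
With the 14-day extension, Dec 1, 2032 becomes Dec 15, 2032.
Dec 15, 2032 is a Wednesday and not a listed holiday, so it stands.
Final deadline: Dec 15, 2032.

Dec 15, 2032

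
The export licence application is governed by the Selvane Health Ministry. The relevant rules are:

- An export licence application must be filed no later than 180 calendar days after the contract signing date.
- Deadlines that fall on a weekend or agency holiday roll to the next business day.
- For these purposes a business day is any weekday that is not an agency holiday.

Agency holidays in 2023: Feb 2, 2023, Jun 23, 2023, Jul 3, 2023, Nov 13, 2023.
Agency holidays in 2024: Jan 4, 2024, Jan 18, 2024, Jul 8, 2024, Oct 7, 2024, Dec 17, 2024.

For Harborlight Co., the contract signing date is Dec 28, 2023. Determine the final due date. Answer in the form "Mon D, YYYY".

Jun 25, 2024

Trigger date Dec 28, 2023 + 180 calendar days = Jun 25, 2024.
Jun 25, 2024 falls on a Tuesday, which is a business day, so no adjustment is needed.
The final due date is Jun 25, 2024.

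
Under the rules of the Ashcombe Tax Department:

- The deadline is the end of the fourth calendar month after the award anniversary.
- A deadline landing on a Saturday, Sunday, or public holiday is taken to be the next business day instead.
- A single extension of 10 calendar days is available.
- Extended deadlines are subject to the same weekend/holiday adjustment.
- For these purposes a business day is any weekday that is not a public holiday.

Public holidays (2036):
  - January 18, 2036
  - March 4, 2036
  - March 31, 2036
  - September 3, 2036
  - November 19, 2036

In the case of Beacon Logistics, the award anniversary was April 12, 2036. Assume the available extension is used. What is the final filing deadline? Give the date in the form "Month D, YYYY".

September 11, 2036

4 months after April 12, 2036 is August 2036; that month ends on August 31, 2036.
August 31, 2036 is a Sunday, so it moves to the next business day, September 1, 2036 (Monday).
The 10-calendar-day extension moves the deadline from September 1, 2036 to September 11, 2036.
September 11, 2036 is a Thursday and not a listed holiday, so it stands.
Final deadline: September 11, 2036.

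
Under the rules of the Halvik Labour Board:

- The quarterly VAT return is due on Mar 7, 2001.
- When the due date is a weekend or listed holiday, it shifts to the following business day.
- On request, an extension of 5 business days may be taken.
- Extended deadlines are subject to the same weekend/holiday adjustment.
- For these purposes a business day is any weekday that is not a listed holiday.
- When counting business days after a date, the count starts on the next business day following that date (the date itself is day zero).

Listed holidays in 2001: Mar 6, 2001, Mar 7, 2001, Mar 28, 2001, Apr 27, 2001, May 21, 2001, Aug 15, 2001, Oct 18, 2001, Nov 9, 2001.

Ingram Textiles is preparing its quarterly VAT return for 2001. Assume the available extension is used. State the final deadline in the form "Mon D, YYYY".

Mar 15, 2001

The stated deadline is Mar 7, 2001.
Mar 7, 2001 is a listed holiday; the next business day is Mar 8, 2001 (Thursday).
The 5-business-day extension runs from Mar 8, 2001 to Mar 15, 2001.
Since Mar 15, 2001 is a Thursday and not a holiday, the date is unchanged.
So the filing is due Mar 15, 2001.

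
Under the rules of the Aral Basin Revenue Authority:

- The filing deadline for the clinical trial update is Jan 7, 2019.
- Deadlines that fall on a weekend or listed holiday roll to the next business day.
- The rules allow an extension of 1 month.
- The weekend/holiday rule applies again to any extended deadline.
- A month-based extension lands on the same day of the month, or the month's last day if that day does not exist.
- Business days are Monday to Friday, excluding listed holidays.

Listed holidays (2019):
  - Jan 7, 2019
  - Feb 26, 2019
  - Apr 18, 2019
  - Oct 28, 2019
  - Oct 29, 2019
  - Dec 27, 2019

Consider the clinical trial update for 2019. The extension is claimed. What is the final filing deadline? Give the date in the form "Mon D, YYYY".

The statutory due date is Jan 7, 2019.
Jan 7, 2019 falls on a listed holiday. Rolling to the next business day gives Jan 8, 2019, a Tuesday.
Add 1 month to Jan 8, 2019: Feb 8, 2019.
Feb 8, 2019 is a Friday and not a listed holiday, so it stands.
Final deadline: Feb 8, 2019.

Feb 8, 2019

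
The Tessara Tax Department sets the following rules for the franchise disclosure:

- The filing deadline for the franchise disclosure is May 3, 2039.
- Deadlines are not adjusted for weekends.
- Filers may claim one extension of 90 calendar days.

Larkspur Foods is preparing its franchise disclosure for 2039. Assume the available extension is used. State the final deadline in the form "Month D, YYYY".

August 1, 2039

Start from the fixed due date, May 3, 2039.
No adjustment is made for weekends or holidays, so May 3, 2039 stands.
With the 90-day extension, May 3, 2039 becomes August 1, 2039.
August 1, 2039 is a Monday; no weekend or holiday adjustment applies.
Deadline: August 1, 2039.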